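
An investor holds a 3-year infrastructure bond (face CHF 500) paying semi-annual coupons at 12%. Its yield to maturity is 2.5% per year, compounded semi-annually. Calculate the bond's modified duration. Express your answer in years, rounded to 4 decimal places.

2.6237 years

Periodic yield y = 0.0125. First find Macaulay duration:
  t   CF        PV=CF/(1+0.0125)^t    t·PV
  1        30.00        29.6296        29.6296
  2        30.00        29.2638        58.5277
  3        30.00        28.9025        86.7076
  4        30.00        28.5457       114.1829
  5        30.00        28.1933       140.9666
  6       530.00       491.9327     2,951.5961
  Σ                    636.4677     3,381.6105
P = 636.4677; Macaulay duration = 3,381.6105 / 636.4677 = 5.31309 half-year periods = 2.65655 years.
Modified duration = D_Mac / (1 + y) = 2.65655 / 1.0125 = 2.62375 years.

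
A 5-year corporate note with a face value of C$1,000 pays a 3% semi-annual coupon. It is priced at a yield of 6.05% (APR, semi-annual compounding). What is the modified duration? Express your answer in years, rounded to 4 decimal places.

4.5149 years

Periodic yield y = 0.03025. First find Macaulay duration:
  t   CF        PV=CF/(1+0.03025)^t    t·PV
  1        15.00        14.5596        14.5596
  2        15.00        14.1321        28.2642
  3        15.00        13.7171        41.1514
  4        15.00        13.3144        53.2575
  5        15.00        12.9234        64.6172
  6        15.00        12.5440        75.2639
  7        15.00        12.1757        85.2297
  8        15.00        11.8182        94.5454
  9        15.00        11.4712       103.2405
  10    1,015.00       753.4246     7,534.2462
  Σ                    870.0802     8,094.3756
P = 870.0802; Macaulay duration = 8,094.3756 / 870.0802 = 9.30302 half-year periods = 4.65151 years.
Modified duration = D_Mac / (1 + y) = 4.65151 / 1.03025 = 4.51493 years.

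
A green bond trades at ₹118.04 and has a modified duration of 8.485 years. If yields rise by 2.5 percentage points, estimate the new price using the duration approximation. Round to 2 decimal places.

₹93.00

Duration approximation: ΔP/P ≈ -D_mod · Δy = -8.485 × (+0.025) = -0.212125.
New price ≈ 118.04 × (1 - 0.212125) = 93.000765.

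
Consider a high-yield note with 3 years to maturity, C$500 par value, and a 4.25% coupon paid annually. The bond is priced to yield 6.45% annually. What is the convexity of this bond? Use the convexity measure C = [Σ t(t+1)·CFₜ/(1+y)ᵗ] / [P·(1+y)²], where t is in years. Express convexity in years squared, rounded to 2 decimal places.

10.00

With y = 0.0645:
  t   CF        PV=CF/(1+0.0645)^t    t·PV        t(t+1)·PV
  1        21.25        19.9624        19.9624          39.9248
  2        21.25        18.7529        37.5057         112.5172
  3       521.25       432.1247     1,296.3740       5,185.4962
  Σ                    470.8400     1,353.8422       5,337.9382
P = 470.8400.
Convexity = Σ t(t+1)·PV / [P·(1+y)²] = 5,337.9382 / (470.8400 × 1.133160) = 10.00481.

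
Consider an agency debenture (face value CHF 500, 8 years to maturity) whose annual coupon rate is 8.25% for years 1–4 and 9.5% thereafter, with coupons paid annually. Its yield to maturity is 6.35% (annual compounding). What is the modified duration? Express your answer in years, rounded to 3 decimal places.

Periodic yield y = 0.0635. First find Macaulay duration:
  t   CF        PV=CF/(1+0.0635)^t    t·PV
  1        41.25        38.7870        38.7870
  2        41.25        36.4711        72.9422
  3        41.25        34.2935       102.8804
  4        41.25        32.2459       128.9834
  5        47.50        34.9145       174.5726
  6        47.50        32.8298       196.9790
  7        47.50        30.8696       216.0873
  8       547.50       334.5678     2,676.5426
  Σ                    574.9793     3,607.7746
P = 574.9793; Macaulay duration = 3,607.7746 / 574.9793 = 6.27462 years.
Modified duration = D_Mac / (1 + y) = 6.27462 / 1.0635 = 5.89997 years.

5.900 years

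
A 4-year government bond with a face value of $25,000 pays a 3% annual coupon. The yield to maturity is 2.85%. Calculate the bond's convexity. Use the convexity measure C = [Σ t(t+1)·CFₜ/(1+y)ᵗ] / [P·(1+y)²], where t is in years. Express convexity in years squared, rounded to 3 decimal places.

17.833

With y = 0.0285:
  t   CF        PV=CF/(1+0.0285)^t    t·PV        t(t+1)·PV
  1       750.00       729.2173       729.2173       1,458.4346
  2       750.00       709.0105     1,418.0210       4,254.0630
  3       750.00       689.3636     2,068.0909       8,272.3637
  4    25,750.00    23,012.3012    92,049.2047     460,246.0235
  Σ                 25,139.8926    96,264.5340     474,230.8849
P = 25,139.8926.
Convexity = Σ t(t+1)·PV / [P·(1+y)²] = 474,230.8849 / (25,139.8926 × 1.057812) = 17.83273.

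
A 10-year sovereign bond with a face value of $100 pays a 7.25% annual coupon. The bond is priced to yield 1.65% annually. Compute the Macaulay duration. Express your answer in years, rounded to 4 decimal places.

Periodic yield y = 0.0165. Discount each cash flow and weight by its year:
  t   CF        PV=CF/(1+0.0165)^t    t·PV
  1         7.25         7.1323         7.1323
  2         7.25         7.0165        14.0331
  3         7.25         6.9027        20.7080
  4         7.25         6.7906        27.1624
  5         7.25         6.6804        33.4019
  6         7.25         6.5719        39.4317
  7         7.25         6.4653        45.2569
  8         7.25         6.3603        50.8826
  9         7.25         6.2571        56.3137
  10      107.25        91.0591       910.5912
  Σ                    151.2362     1,204.9137
Price P = Σ PV = 151.2362.
Macaulay duration = Σ(t·PV) / P = 1,204.9137 / 151.2362 = 7.96710 years.

7.9671 years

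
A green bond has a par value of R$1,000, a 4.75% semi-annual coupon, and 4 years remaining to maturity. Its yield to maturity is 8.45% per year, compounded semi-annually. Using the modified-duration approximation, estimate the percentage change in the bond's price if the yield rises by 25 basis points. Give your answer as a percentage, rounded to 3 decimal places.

-0.879%

Periodic yield y = 0.04225. Modified duration first:
  t   CF        PV=CF/(1+0.04225)^t    t·PV
  1        23.75        22.7872        22.7872
  2        23.75        21.8635        43.7270
  3        23.75        20.9772        62.9317
  4        23.75        20.1269        80.5074
  5        23.75        19.3110        96.5549
  6        23.75        18.5282       111.1689
  7        23.75        17.7771       124.4395
  8     1,023.75       735.2223     5,881.7786
  Σ                    876.5933     6,423.8952
P = 876.5933; D_Mac = 7.32825 half-year periods = 3.66413 yrs; D_mod = 3.66413/(1+0.04225) = 3.51559 yrs.
ΔP/P ≈ -D_mod · Δy = -3.51559 × (+0.0025) = -0.008789 = -0.8789%.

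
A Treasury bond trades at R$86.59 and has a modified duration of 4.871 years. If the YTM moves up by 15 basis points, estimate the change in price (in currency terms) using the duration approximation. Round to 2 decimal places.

Duration approximation: ΔP/P ≈ -D_mod · Δy = -4.871 × (+0.0015) = -0.0073065.
ΔP ≈ 86.59 × (-0.0073065) = -0.632669835.

-R$0.63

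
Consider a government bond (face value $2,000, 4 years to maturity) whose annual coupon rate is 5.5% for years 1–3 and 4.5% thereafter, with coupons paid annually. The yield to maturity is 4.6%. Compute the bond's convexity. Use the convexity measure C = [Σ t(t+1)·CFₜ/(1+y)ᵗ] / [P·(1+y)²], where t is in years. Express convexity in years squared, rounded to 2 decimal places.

With y = 0.046:
  t   CF        PV=CF/(1+0.046)^t    t·PV        t(t+1)·PV
  1       110.00       105.1625       105.1625         210.3250
  2       110.00       100.5378       201.0756         603.2267
  3       110.00        96.1164       288.3493       1,153.3972
  4     2,090.00     1,745.9007     6,983.6029      34,918.0147
  Σ                  2,047.7175     7,578.1903      36,884.9636
P = 2,047.7175.
Convexity = Σ t(t+1)·PV / [P·(1+y)²] = 36,884.9636 / (2,047.7175 × 1.094116) = 16.46326.

16.46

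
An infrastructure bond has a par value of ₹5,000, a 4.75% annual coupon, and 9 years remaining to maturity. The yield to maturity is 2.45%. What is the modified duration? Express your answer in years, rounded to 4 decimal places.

Periodic yield y = 0.0245. First find Macaulay duration:
  t   CF        PV=CF/(1+0.0245)^t    t·PV
  1       237.50       231.8204       231.8204
  2       237.50       226.2766       452.5532
  3       237.50       220.8654       662.5963
  4       237.50       215.5836       862.3345
  5       237.50       210.4281     1,052.1407
  6       237.50       205.3959     1,232.3756
  7       237.50       200.4841     1,403.3885
  8       237.50       195.6897     1,565.5174
  9     5,237.50     4,212.2717    37,910.4449
  Σ                  5,918.8155    45,373.1714
P = 5,918.8155; Macaulay duration = 45,373.1714 / 5,918.8155 = 7.66592 years.
Modified duration = D_Mac / (1 + y) = 7.66592 / 1.0245 = 7.48260 years.

7.4826 years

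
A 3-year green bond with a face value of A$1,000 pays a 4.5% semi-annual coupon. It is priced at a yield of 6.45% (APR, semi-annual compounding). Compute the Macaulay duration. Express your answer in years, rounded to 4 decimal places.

Periodic yield y = 0.03225. Discount each cash flow and weight by its period:
  t   CF        PV=CF/(1+0.03225)^t    t·PV
  1        22.50        21.7970        21.7970
  2        22.50        21.1161        42.2321
  3        22.50        20.4563        61.3690
  4        22.50        19.8172        79.2689
  5        22.50        19.1981        95.9905
  6     1,022.50       845.1893     5,071.1355
  Σ                    947.5740     5,371.7931
Price P = Σ PV = 947.5740.
Macaulay duration = Σ(t·PV) / P = 5,371.7931 / 947.5740 = 5.66900 half-year periods.
In years: 5.66900 / 2 = 2.83450 years.

2.8345 years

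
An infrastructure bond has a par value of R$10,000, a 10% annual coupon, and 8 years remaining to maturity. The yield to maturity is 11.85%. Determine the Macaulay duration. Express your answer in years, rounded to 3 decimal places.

Periodic yield y = 0.1185. Discount each cash flow and weight by its year:
  t   CF        PV=CF/(1+0.1185)^t    t·PV
  1     1,000.00       894.0545       894.0545
  2     1,000.00       799.3335     1,598.6670
  3     1,000.00       714.6478     2,143.9433
  4     1,000.00       638.9341     2,555.7363
  5     1,000.00       571.2419     2,856.2095
  6     1,000.00       510.7214     3,064.3285
  7     1,000.00       456.6128     3,196.2896
  8    11,000.00     4,490.6042    35,924.8336
  Σ                  9,076.1502    52,234.0623
Price P = Σ PV = 9,076.1502.
Macaulay duration = Σ(t·PV) / P = 52,234.0623 / 9,076.1502 = 5.75509 years.

5.755 years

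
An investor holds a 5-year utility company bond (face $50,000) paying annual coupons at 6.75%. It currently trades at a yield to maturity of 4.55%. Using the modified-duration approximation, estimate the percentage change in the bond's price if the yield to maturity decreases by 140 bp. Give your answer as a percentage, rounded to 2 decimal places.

+5.94%

Periodic yield y = 0.0455. Modified duration first:
  t   CF        PV=CF/(1+0.0455)^t    t·PV
  1     3,375.00     3,228.1205     3,228.1205
  2     3,375.00     3,087.6332     6,175.2664
  3     3,375.00     2,953.2599     8,859.7796
  4     3,375.00     2,824.7345    11,298.9379
  5    53,375.00    42,728.5054   213,642.5272
  Σ                 54,822.2535   243,204.6316
P = 54,822.2535; D_Mac = 4.43624 yrs; D_mod = 4.43624/(1+0.0455) = 4.24317 yrs.
ΔP/P ≈ -D_mod · Δy = -4.24317 × (-0.014) = +0.059404 = +5.9404%.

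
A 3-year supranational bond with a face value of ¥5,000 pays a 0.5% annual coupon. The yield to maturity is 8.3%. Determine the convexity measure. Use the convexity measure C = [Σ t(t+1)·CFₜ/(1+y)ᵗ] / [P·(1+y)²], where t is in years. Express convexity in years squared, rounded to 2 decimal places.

With y = 0.083:
  t   CF        PV=CF/(1+0.083)^t    t·PV        t(t+1)·PV
  1        25.00        23.0840        23.0840          46.1681
  2        25.00        21.3149        42.6298         127.8893
  3     5,025.00     3,955.9491    11,867.8473      47,471.3893
  Σ                  4,000.3480    11,933.5611      47,645.4467
P = 4,000.3480.
Convexity = Σ t(t+1)·PV / [P·(1+y)²] = 47,645.4467 / (4,000.3480 × 1.172889) = 10.15469.

10.15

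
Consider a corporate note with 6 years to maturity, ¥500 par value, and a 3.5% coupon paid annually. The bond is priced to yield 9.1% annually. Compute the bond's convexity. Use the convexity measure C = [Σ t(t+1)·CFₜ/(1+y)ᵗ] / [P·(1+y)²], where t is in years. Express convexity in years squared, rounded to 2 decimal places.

With y = 0.091:
  t   CF        PV=CF/(1+0.091)^t    t·PV        t(t+1)·PV
  1        17.50        16.0403        16.0403          32.0807
  2        17.50        14.7024        29.4048          88.2145
  3        17.50        13.4761        40.4283         161.7130
  4        17.50        12.3521        49.4082         247.0410
  5        17.50        11.3218        56.6088         339.6531
  6       517.50       306.8752     1,841.2514      12,888.7601
  Σ                    374.7679     2,033.1419      13,757.4624
P = 374.7679.
Convexity = Σ t(t+1)·PV / [P·(1+y)²] = 13,757.4624 / (374.7679 × 1.190281) = 30.84086.

30.84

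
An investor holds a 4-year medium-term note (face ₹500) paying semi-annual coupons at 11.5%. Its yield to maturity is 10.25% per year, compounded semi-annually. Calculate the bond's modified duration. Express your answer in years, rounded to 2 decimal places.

Periodic yield y = 0.05125. First find Macaulay duration:
  t   CF        PV=CF/(1+0.05125)^t    t·PV
  1        28.75        27.3484        27.3484
  2        28.75        26.0151        52.0302
  3        28.75        24.7468        74.2405
  4        28.75        23.5404        94.1616
  5        28.75        22.3928       111.9638
  6        28.75        21.3011       127.8065
  7        28.75        20.2626       141.8384
  8       528.75       354.4886     2,835.9090
  Σ                    520.0959     3,465.2986
P = 520.0959; Macaulay duration = 3,465.2986 / 520.0959 = 6.66281 half-year periods = 3.33140 years.
Modified duration = D_Mac / (1 + y) = 3.33140 / 1.05125 = 3.16899 years.

3.17 years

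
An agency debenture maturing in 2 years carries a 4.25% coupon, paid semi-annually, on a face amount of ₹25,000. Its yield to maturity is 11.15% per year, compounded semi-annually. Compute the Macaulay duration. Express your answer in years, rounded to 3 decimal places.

Periodic yield y = 0.05575. Discount each cash flow and weight by its period:
  t   CF        PV=CF/(1+0.05575)^t    t·PV
  1       531.25       503.1968       503.1968
  2       531.25       476.6249       953.2499
  3       531.25       451.4563     1,354.3688
  4    25,531.25    20,550.7520    82,203.0079
  Σ                 21,982.0299    85,013.8233
Price P = Σ PV = 21,982.0299.
Macaulay duration = Σ(t·PV) / P = 85,013.8233 / 21,982.0299 = 3.86742 half-year periods.
In years: 3.86742 / 2 = 1.93371 years.

1.934 years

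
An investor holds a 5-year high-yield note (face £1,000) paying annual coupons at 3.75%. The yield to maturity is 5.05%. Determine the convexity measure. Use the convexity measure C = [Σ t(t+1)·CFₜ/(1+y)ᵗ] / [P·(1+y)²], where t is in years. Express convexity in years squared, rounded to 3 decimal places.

24.588

With y = 0.0505:
  t   CF        PV=CF/(1+0.0505)^t    t·PV        t(t+1)·PV
  1        37.50        35.6973        35.6973          71.3946
  2        37.50        33.9812        67.9625         203.8874
  3        37.50        32.3477        97.0430         388.1721
  4        37.50        30.7926       123.1706         615.8530
  5     1,037.50       810.9757     4,054.8783      24,329.2699
  Σ                    943.7945     4,378.7517      25,608.5770
P = 943.7945.
Convexity = Σ t(t+1)·PV / [P·(1+y)²] = 25,608.5770 / (943.7945 × 1.103550) = 24.58759.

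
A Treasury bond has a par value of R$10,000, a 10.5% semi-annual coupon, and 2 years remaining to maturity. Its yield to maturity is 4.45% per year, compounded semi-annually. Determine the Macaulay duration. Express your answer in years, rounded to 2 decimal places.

Periodic yield y = 0.02225. Discount each cash flow and weight by its period:
  t   CF        PV=CF/(1+0.02225)^t    t·PV
  1       525.00       513.5730       513.5730
  2       525.00       502.3947     1,004.7894
  3       525.00       491.4597     1,474.3792
  4    10,525.00     9,638.1488    38,552.5953
  Σ                 11,145.5763    41,545.3369
Price P = Σ PV = 11,145.5763.
Macaulay duration = Σ(t·PV) / P = 41,545.3369 / 11,145.5763 = 3.72752 half-year periods.
In years: 3.72752 / 2 = 1.86376 years.

1.86 years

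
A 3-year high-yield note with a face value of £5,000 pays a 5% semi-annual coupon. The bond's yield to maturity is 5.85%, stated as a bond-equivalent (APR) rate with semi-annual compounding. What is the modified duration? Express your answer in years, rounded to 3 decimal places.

Periodic yield y = 0.02925. First find Macaulay duration:
  t   CF        PV=CF/(1+0.02925)^t    t·PV
  1       125.00       121.4477       121.4477
  2       125.00       117.9963       235.9925
  3       125.00       114.6430       343.9289
  4       125.00       111.3849       445.5398
  5       125.00       108.2195       541.0976
  6     5,125.00     4,310.9066    25,865.4397
  Σ                  4,884.5980    27,553.4462
P = 4,884.5980; Macaulay duration = 27,553.4462 / 4,884.5980 = 5.64088 half-year periods = 2.82044 years.
Modified duration = D_Mac / (1 + y) = 2.82044 / 1.02925 = 2.74029 years.

2.740 years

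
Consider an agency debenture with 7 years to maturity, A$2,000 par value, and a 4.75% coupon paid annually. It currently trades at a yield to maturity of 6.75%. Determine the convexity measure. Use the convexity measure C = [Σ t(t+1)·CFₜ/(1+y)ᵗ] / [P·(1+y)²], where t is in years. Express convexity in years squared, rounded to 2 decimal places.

40.42

With y = 0.0675:
  t   CF        PV=CF/(1+0.0675)^t    t·PV        t(t+1)·PV
  1        95.00        88.9930        88.9930         177.9859
  2        95.00        83.3658       166.7316         500.1947
  3        95.00        78.0944       234.2832         937.1329
  4        95.00        73.1564       292.6254       1,463.1271
  5        95.00        68.5305       342.6527       2,055.9164
  6        95.00        64.1972       385.1834       2,696.2837
  7     2,095.00     1,326.1994     9,283.3961      74,267.1689
  Σ                  1,782.5367    10,793.8654      82,097.8097
P = 1,782.5367.
Convexity = Σ t(t+1)·PV / [P·(1+y)²] = 82,097.8097 / (1,782.5367 × 1.139556) = 40.41637.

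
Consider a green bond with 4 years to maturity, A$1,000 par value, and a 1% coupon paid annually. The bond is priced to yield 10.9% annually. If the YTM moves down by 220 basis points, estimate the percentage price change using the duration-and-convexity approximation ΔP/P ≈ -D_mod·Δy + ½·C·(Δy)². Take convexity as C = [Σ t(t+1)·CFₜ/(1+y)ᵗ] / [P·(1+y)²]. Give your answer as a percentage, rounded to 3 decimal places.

With y = 0.109:
  t   CF        PV=CF/(1+0.109)^t    t·PV        t(t+1)·PV
  1        10.00         9.0171         9.0171          18.0343
  2        10.00         8.1309        16.2617          48.7852
  3        10.00         7.3317        21.9951          87.9805
  4     1,010.00       667.7212     2,670.8849      13,354.4247
  Σ                    692.2009     2,718.1590      13,509.2247
P = 692.2009; D_Mac = 3.92684 yrs; D_mod = 3.54088 yrs; C = 15.86847.
Duration effect: -3.54088 × (-0.022) = +0.077899
Convexity effect: 0.5 × 15.86847 × (-0.022)² = +0.0038402
ΔP/P ≈ +0.077899 + 0.0038402 = +0.081740 = +8.1740%.

+8.174%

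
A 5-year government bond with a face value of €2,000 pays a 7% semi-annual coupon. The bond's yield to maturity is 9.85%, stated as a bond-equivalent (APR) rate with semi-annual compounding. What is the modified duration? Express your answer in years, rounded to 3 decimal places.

4.054 years

Periodic yield y = 0.04925. First find Macaulay duration:
  t   CF        PV=CF/(1+0.04925)^t    t·PV
  1        70.00        66.7143        66.7143
  2        70.00        63.5829       127.1657
  3        70.00        60.5984       181.7952
  4        70.00        57.7540       231.0160
  5        70.00        55.0431       275.2157
  6        70.00        52.4595       314.7570
  7        70.00        49.9971       349.9800
  8        70.00        47.6504       381.2029
  9        70.00        45.4137       408.7236
  10    2,070.00     1,279.9133    12,799.1334
  Σ                  1,779.1268    15,135.7039
P = 1,779.1268; Macaulay duration = 15,135.7039 / 1,779.1268 = 8.50738 half-year periods = 4.25369 years.
Modified duration = D_Mac / (1 + y) = 4.25369 / 1.04925 = 4.05403 years.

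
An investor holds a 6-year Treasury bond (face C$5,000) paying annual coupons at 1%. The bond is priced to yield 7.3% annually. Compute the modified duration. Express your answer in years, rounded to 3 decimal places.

5.422 years

Periodic yield y = 0.073. First find Macaulay duration:
  t   CF        PV=CF/(1+0.073)^t    t·PV
  1        50.00        46.5983        46.5983
  2        50.00        43.4281        86.8561
  3        50.00        40.4735       121.4205
  4        50.00        37.7200       150.8798
  5        50.00        35.1537       175.7686
  6     5,050.00     3,308.9717    19,853.8299
  Σ                  3,512.3452    20,435.3533
P = 3,512.3452; Macaulay duration = 20,435.3533 / 3,512.3452 = 5.81815 years.
Modified duration = D_Mac / (1 + y) = 5.81815 / 1.073 = 5.42232 years.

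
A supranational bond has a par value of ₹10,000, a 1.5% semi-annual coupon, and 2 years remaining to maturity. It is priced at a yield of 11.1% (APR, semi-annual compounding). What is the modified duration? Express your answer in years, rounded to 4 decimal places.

1.8714 years

Periodic yield y = 0.0555. First find Macaulay duration:
  t   CF        PV=CF/(1+0.0555)^t    t·PV
  1        75.00        71.0564        71.0564
  2        75.00        67.3201       134.6402
  3        75.00        63.7803       191.3409
  4    10,075.00     8,117.3095    32,469.2379
  Σ                  8,319.4663    32,866.2754
P = 8,319.4663; Macaulay duration = 32,866.2754 / 8,319.4663 = 3.95053 half-year periods = 1.97526 years.
Modified duration = D_Mac / (1 + y) = 1.97526 / 1.0555 = 1.87140 years.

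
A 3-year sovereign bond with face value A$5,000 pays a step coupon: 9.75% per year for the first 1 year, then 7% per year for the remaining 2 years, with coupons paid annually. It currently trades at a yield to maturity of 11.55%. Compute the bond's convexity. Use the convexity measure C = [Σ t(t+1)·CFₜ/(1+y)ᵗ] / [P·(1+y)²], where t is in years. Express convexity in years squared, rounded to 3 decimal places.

8.579

With y = 0.1155:
  t   CF        PV=CF/(1+0.1155)^t    t·PV        t(t+1)·PV
  1       487.50       437.0238       437.0238         874.0475
  2       350.00       281.2736       562.5471       1,687.6413
  3     5,350.00     3,854.2959    11,562.8878      46,251.5513
  Σ                  4,572.5933    12,562.4587      48,813.2402
P = 4,572.5933.
Convexity = Σ t(t+1)·PV / [P·(1+y)²] = 48,813.2402 / (4,572.5933 × 1.244340) = 8.57899.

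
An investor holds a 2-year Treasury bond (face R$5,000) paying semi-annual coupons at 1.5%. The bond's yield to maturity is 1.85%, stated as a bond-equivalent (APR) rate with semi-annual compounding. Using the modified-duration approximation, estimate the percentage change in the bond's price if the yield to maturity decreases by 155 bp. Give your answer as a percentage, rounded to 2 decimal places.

+3.04%

Periodic yield y = 0.00925. Modified duration first:
  t   CF        PV=CF/(1+0.00925)^t    t·PV
  1        37.50        37.1563        37.1563
  2        37.50        36.8158        73.6315
  3        37.50        36.4783       109.4350
  4     5,037.50     4,855.3442    19,421.3770
  Σ                  4,965.7946    19,641.5998
P = 4,965.7946; D_Mac = 3.95538 half-year periods = 1.97769 yrs; D_mod = 1.97769/(1+0.00925) = 1.95956 yrs.
ΔP/P ≈ -D_mod · Δy = -1.95956 × (-0.0155) = +0.030373 = +3.0373%.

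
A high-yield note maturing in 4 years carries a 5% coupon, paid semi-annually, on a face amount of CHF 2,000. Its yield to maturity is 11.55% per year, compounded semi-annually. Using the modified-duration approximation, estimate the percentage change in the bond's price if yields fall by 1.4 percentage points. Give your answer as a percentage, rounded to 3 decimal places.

+4.799%

Periodic yield y = 0.05775. Modified duration first:
  t   CF        PV=CF/(1+0.05775)^t    t·PV
  1        50.00        47.2701        47.2701
  2        50.00        44.6893        89.3787
  3        50.00        42.2494       126.7483
  4        50.00        39.9427       159.7710
  5        50.00        37.7620       188.8099
  6        50.00        35.7003       214.2018
  7        50.00        33.7512       236.2582
  8     2,050.00     1,308.2465    10,465.9722
  Σ                  1,589.6116    11,528.4101
P = 1,589.6116; D_Mac = 7.25234 half-year periods = 3.62617 yrs; D_mod = 3.62617/(1+0.05775) = 3.42819 yrs.
ΔP/P ≈ -D_mod · Δy = -3.42819 × (-0.014) = +0.047995 = +4.7995%.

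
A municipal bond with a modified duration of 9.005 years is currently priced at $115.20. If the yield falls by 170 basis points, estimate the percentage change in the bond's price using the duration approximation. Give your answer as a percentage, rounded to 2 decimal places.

Duration approximation: ΔP/P ≈ -D_mod · Δy = -9.005 × (-0.017) = +0.153085.
As a percentage: +15.3085%.

+15.31%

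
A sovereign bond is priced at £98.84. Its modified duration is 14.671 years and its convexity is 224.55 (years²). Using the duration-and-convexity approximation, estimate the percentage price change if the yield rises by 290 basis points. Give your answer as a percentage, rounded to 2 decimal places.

-33.10%

Duration effect: -D_mod·Δy = -14.671 × (+0.029) = -0.425459
Convexity effect: ½·C·(Δy)² = 0.5 × 224.55 × (0.029)² = +0.094423275
ΔP/P ≈ -0.425459 + 0.094423275 = -0.331035725
= -33.1035725%.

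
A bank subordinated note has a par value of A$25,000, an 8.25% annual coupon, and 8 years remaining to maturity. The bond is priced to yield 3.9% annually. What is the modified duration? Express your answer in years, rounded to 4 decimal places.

6.1646 years

Periodic yield y = 0.039. First find Macaulay duration:
  t   CF        PV=CF/(1+0.039)^t    t·PV
  1     2,062.50     1,985.0818     1,985.0818
  2     2,062.50     1,910.5696     3,821.1392
  3     2,062.50     1,838.8543     5,516.5628
  4     2,062.50     1,769.8309     7,079.3235
  5     2,062.50     1,703.3983     8,516.9917
  6     2,062.50     1,639.4594     9,836.7565
  7     2,062.50     1,577.9205    11,045.4436
  8    27,062.50    19,927.0740   159,416.5919
  Σ                 32,352.1888   207,217.8911
P = 32,352.1888; Macaulay duration = 207,217.8911 / 32,352.1888 = 6.40507 years.
Modified duration = D_Mac / (1 + y) = 6.40507 / 1.039 = 6.16464 years.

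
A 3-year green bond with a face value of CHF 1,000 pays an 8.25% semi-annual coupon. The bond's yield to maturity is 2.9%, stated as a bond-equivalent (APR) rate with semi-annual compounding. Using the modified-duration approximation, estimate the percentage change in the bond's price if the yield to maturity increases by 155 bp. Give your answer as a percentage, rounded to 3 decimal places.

-4.187%

Periodic yield y = 0.0145. Modified duration first:
  t   CF        PV=CF/(1+0.0145)^t    t·PV
  1        41.25        40.6604        40.6604
  2        41.25        40.0793        80.1585
  3        41.25        39.5064       118.5193
  4        41.25        38.9418       155.7671
  5        41.25        38.3852       191.9260
  6     1,041.25       955.0865     5,730.5190
  Σ                  1,152.6596     6,317.5503
P = 1,152.6596; D_Mac = 5.48085 half-year periods = 2.74042 yrs; D_mod = 2.74042/(1+0.0145) = 2.70126 yrs.
ΔP/P ≈ -D_mod · Δy = -2.70126 × (+0.0155) = -0.041869 = -4.1869%.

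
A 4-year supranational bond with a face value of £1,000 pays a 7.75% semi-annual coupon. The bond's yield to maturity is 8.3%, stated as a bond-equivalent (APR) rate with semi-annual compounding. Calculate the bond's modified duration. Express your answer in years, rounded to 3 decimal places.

Periodic yield y = 0.0415. First find Macaulay duration:
  t   CF        PV=CF/(1+0.0415)^t    t·PV
  1        38.75        37.2060        37.2060
  2        38.75        35.7234        71.4469
  3        38.75        34.3000       102.8999
  4        38.75        32.9333       131.7330
  5        38.75        31.6210       158.1049
  6        38.75        30.3610       182.1660
  7        38.75        29.1512       204.0586
  8     1,038.75       750.3033     6,002.4262
  Σ                    981.5991     6,890.0414
P = 981.5991; Macaulay duration = 6,890.0414 / 981.5991 = 7.01920 half-year periods = 3.50960 years.
Modified duration = D_Mac / (1 + y) = 3.50960 / 1.0415 = 3.36976 years.

3.370 years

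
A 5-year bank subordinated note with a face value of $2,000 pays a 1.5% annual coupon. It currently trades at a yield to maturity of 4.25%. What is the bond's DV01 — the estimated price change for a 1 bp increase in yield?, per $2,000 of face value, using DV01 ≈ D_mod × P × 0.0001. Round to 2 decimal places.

Periodic yield y = 0.0425.
  t   CF        PV=CF/(1+0.0425)^t    t·PV
  1        30.00        28.7770        28.7770
  2        30.00        27.6038        55.2076
  3        30.00        26.4785        79.4354
  4        30.00        25.3990       101.5961
  5     2,030.00     1,648.6016     8,243.0081
  Σ                  1,756.8599     8,508.0242
P = 1,756.8599; D_Mac = 4.84274 yrs; D_mod = 4.64532 yrs.
DV01 ≈ 4.64532 × 1,756.8599 × 0.0001 = 0.816117.

$0.82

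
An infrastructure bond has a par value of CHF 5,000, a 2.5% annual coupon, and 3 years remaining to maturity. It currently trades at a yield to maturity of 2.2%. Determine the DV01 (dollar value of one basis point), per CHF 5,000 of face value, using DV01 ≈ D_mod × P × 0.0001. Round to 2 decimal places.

Periodic yield y = 0.022.
  t   CF        PV=CF/(1+0.022)^t    t·PV
  1       125.00       122.3092       122.3092
  2       125.00       119.6763       239.3526
  3     5,125.00     4,801.1048    14,403.3143
  Σ                  5,043.0903    14,764.9761
P = 5,043.0903; D_Mac = 2.92776 yrs; D_mod = 2.86474 yrs.
DV01 ≈ 2.86474 × 5,043.0903 × 0.0001 = 1.444714.

CHF 1.44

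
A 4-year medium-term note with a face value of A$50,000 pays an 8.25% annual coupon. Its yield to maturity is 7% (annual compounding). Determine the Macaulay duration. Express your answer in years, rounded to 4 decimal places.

3.5752 years

Periodic yield y = 0.07. Discount each cash flow and weight by its year:
  t   CF        PV=CF/(1+0.07)^t    t·PV
  1     4,125.00     3,855.1402     3,855.1402
  2     4,125.00     3,602.9348     7,205.8695
  3     4,125.00     3,367.2287    10,101.6862
  4    54,125.00    41,291.7034   165,166.8134
  Σ                 52,117.0070   186,329.5093
Price P = Σ PV = 52,117.0070.
Macaulay duration = Σ(t·PV) / P = 186,329.5093 / 52,117.0070 = 3.57522 years.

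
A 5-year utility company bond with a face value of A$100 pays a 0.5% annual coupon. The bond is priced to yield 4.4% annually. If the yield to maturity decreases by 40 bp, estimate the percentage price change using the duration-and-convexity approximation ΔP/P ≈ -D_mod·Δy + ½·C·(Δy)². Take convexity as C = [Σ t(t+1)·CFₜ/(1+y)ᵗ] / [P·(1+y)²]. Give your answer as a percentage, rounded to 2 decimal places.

+1.92%

With y = 0.044:
  t   CF        PV=CF/(1+0.044)^t    t·PV        t(t+1)·PV
  1         0.50         0.4789         0.4789           0.9579
  2         0.50         0.4587         0.9175           2.7525
  3         0.50         0.4394         1.3182           5.2729
  4         0.50         0.4209         1.6836           8.4178
  5       100.50        81.0333       405.1665       2,430.9992
  Σ                     82.8313       409.5647       2,448.4002
P = 82.8313; D_Mac = 4.94457 yrs; D_mod = 4.73617 yrs; C = 27.11984.
Duration effect: -4.73617 × (-0.004) = +0.018945
Convexity effect: 0.5 × 27.11984 × (-0.004)² = +0.0002170
ΔP/P ≈ +0.018945 + 0.0002170 = +0.019162 = +1.9162%.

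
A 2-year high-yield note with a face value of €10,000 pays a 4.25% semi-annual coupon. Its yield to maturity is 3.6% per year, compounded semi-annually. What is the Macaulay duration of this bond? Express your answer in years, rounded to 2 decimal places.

1.94 years

Periodic yield y = 0.018. Discount each cash flow and weight by its period:
  t   CF        PV=CF/(1+0.018)^t    t·PV
  1       212.50       208.7426       208.7426
  2       212.50       205.0517       410.1034
  3       212.50       201.4260       604.2781
  4    10,212.50     9,509.1338    38,036.5351
  Σ                 10,124.3542    39,259.6593
Price P = Σ PV = 10,124.3542.
Macaulay duration = Σ(t·PV) / P = 39,259.6593 / 10,124.3542 = 3.87774 half-year periods.
In years: 3.87774 / 2 = 1.93887 years.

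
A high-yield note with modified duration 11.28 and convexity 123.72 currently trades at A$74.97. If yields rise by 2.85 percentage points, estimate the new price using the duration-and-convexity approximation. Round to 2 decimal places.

A$54.64

Duration effect: -D_mod·Δy = -11.28 × (+0.0285) = -0.321480
Convexity effect: ½·C·(Δy)² = 0.5 × 123.72 × (0.0285)² = +0.050245785
ΔP/P ≈ -0.321480 + 0.050245785 = -0.271234215
New price ≈ 74.97 × (1 - 0.271234215) = 54.63557090145.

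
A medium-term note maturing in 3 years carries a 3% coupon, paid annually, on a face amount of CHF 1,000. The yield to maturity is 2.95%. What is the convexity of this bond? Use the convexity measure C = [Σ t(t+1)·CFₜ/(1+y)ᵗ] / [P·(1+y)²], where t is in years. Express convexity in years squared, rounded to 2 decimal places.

With y = 0.0295:
  t   CF        PV=CF/(1+0.0295)^t    t·PV        t(t+1)·PV
  1        30.00        29.1404        29.1404          58.2807
  2        30.00        28.3054        56.6107         169.8321
  3     1,030.00       943.9700     2,831.9099      11,327.6395
  Σ                  1,001.4157     2,917.6609      11,555.7523
P = 1,001.4157.
Convexity = Σ t(t+1)·PV / [P·(1+y)²] = 11,555.7523 / (1,001.4157 × 1.059870) = 10.88757.

10.89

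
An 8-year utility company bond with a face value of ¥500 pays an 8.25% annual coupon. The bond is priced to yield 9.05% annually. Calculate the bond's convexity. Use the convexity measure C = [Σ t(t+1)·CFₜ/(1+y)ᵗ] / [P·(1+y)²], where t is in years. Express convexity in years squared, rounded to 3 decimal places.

41.926

With y = 0.0905:
  t   CF        PV=CF/(1+0.0905)^t    t·PV        t(t+1)·PV
  1        41.25        37.8267        37.8267          75.6534
  2        41.25        34.6875        69.3749         208.1248
  3        41.25        31.8088        95.4263         381.7053
  4        41.25        29.1690       116.6759         583.3796
  5        41.25        26.7483       133.7413         802.4479
  6        41.25        24.5284       147.1706       1,030.1945
  7        41.25        22.4928       157.4499       1,259.5990
  8       541.25       270.6404     2,165.1228      19,486.1054
  Σ                    477.9018     2,922.7885      23,827.2099
P = 477.9018.
Convexity = Σ t(t+1)·PV / [P·(1+y)²] = 23,827.2099 / (477.9018 × 1.189190) = 41.92598.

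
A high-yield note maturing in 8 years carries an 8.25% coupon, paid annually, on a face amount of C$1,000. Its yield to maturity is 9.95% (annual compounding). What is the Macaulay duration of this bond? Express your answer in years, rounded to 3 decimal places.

Periodic yield y = 0.0995. Discount each cash flow and weight by its year:
  t   CF        PV=CF/(1+0.0995)^t    t·PV
  1        82.50        75.0341        75.0341
  2        82.50        68.2438       136.4877
  3        82.50        62.0681       186.2042
  4        82.50        56.4512       225.8047
  5        82.50        51.3426       256.7130
  6        82.50        46.6963       280.1778
  7        82.50        42.4705       297.2935
  8     1,082.50       506.8343     4,054.6747
  Σ                    909.1409     5,512.3897
Price P = Σ PV = 909.1409.
Macaulay duration = Σ(t·PV) / P = 5,512.3897 / 909.1409 = 6.06330 years.

6.063 years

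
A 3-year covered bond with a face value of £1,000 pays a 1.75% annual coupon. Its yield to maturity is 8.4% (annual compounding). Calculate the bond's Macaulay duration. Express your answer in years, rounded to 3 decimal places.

2.943 years

Periodic yield y = 0.084. Discount each cash flow and weight by its year:
  t   CF        PV=CF/(1+0.084)^t    t·PV
  1        17.50        16.1439        16.1439
  2        17.50        14.8929        29.7858
  3     1,017.50       798.8157     2,396.4470
  Σ                    829.8525     2,442.3767
Price P = Σ PV = 829.8525.
Macaulay duration = Σ(t·PV) / P = 2,442.3767 / 829.8525 = 2.94315 years.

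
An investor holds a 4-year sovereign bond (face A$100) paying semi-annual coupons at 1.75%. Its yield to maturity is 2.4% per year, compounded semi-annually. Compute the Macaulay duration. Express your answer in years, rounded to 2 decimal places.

Periodic yield y = 0.012. Discount each cash flow and weight by its period:
  t   CF        PV=CF/(1+0.012)^t    t·PV
  1        0.875         0.8646         0.8646
  2        0.875         0.8544         1.7087
  3        0.875         0.8442         2.5327
  4        0.875         0.8342         3.3369
  5        0.875         0.8243         4.1217
  6        0.875         0.8146         4.8874
  7        0.875         0.8049         5.6343
  8      100.875        91.6937       733.5495
  Σ                     97.5350       756.6359
Price P = Σ PV = 97.5350.
Macaulay duration = Σ(t·PV) / P = 756.6359 / 97.5350 = 7.75759 half-year periods.
In years: 7.75759 / 2 = 3.87879 years.

3.88 years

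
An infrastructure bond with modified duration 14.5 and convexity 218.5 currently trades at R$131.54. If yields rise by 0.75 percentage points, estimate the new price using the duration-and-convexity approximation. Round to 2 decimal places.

Duration effect: -D_mod·Δy = -14.5 × (+0.0075) = -0.108750
Convexity effect: ½·C·(Δy)² = 0.5 × 218.5 × (0.0075)² = +0.0061453125
ΔP/P ≈ -0.108750 + 0.0061453125 = -0.1026046875
New price ≈ 131.54 × (1 - 0.1026046875) = 118.04337940625.

R$118.04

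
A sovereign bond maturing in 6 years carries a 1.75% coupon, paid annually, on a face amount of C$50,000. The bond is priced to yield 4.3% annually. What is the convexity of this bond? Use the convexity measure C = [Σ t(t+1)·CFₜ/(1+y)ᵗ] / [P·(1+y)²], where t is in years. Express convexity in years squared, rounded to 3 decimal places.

36.268

With y = 0.043:
  t   CF        PV=CF/(1+0.043)^t    t·PV        t(t+1)·PV
  1       875.00       838.9262       838.9262       1,677.8523
  2       875.00       804.3396     1,608.6791       4,826.0374
  3       875.00       771.1789     2,313.5366       9,254.1466
  4       875.00       739.3853     2,957.5413      14,787.7063
  5       875.00       708.9025     3,544.5125      21,267.0751
  6    50,875.00    39,518.3289   237,109.9735   1,659,769.8148
  Σ                 43,381.0614   248,373.1693   1,711,582.6325
P = 43,381.0614.
Convexity = Σ t(t+1)·PV / [P·(1+y)²] = 1,711,582.6325 / (43,381.0614 × 1.087849) = 36.26846.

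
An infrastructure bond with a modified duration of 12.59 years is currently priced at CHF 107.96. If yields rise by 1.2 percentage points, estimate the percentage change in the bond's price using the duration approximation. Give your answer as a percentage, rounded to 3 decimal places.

Duration approximation: ΔP/P ≈ -D_mod · Δy = -12.59 × (+0.012) = -0.151080.
As a percentage: -15.1080%.

-15.108%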